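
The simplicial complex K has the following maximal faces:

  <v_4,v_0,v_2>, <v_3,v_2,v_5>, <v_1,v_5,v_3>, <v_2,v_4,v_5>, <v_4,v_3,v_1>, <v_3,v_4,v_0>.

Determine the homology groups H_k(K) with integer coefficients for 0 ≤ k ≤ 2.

H_0 ≅ Z,  H_1 ≅ Z,  H_2 = 0.

We work with the vertex ordering v_0 < v_1 < v_2 < v_3 < v_4 < v_5. The simplices of K, each written with vertices in increasing order, are:

  0-simplices (6): [v_0], [v_1], [v_2], [v_3], [v_4], [v_5]
  1-simplices (12): [v_0,v_2], [v_0,v_3], [v_0,v_4], [v_1,v_3], [v_1,v_4], [v_1,v_5], [v_2,v_3], [v_2,v_4], [v_2,v_5], [v_3,v_4], [v_3,v_5], [v_4,v_5]
  2-simplices (6): [v_0,v_2,v_4], [v_0,v_3,v_4], [v_1,v_3,v_4], [v_1,v_3,v_5], [v_2,v_3,v_5], [v_2,v_4,v_5]

giving chain groups C_0 ≅ Z^6, C_1 ≅ Z^12, C_2 ≅ Z^6.

∂_1: C_1 → C_0 maps an edge to its endpoints' difference, ∂[p,q] = q − p. For instance
  ∂[v_3,v_5] = [v_5] − [v_3].
This gives a 6×12 integer matrix of rank 5; reducing to Smith normal form yields diagonal entries (1,1,1,1,1).

The boundary map ∂_2: C_2 → C_1 sends each 2-simplex [p,q,r] to [q,r] − [p,r] + [p,q]. For instance
  ∂[v_2,v_3,v_5] = [v_3,v_5] − [v_2,v_5] + [v_2,v_3],
  ∂[v_0,v_2,v_4] = [v_2,v_4] − [v_0,v_4] + [v_0,v_2].
This gives a 12×6 integer matrix of rank 6; reducing to Smith normal form yields diagonal entries (1,1,1,1,1,1).

Reading off H_k = ker ∂_k / im ∂_{k+1}:

  H_0: rank C_0 − rank ∂_1 = 6 − 5 = 1, and the invariant factors of ∂_1 are all 1, so H_0 ≅ Z.
  H_1: rank ker ∂_1 − rank ∂_2 = (12 − 5) − 6 = 1, and the invariant factors of ∂_2 are all 1, so H_1 ≅ Z.
  H_2: rank ker ∂_2 − rank ∂_3 = (6 − 6) − 0 = 0, and there is no ∂_3, so H_2 ≅ 0.

As a check, the Euler characteristic is 6 − 12 + 6 = 0, which agrees with 1 − 1 + 0 = 0.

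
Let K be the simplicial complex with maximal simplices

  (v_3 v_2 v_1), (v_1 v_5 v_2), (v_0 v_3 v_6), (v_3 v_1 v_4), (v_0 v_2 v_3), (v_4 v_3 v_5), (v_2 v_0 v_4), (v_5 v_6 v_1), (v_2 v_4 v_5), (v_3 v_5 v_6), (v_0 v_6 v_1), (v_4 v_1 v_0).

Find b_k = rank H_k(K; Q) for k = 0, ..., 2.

Order the vertices as v_0 < v_1 < v_2 < v_3 < v_4 < v_5 < v_6. Listing each simplex with vertices in this order, K has dimension 2 with simplices:

  0-simplices (7): [v_0], [v_1], [v_2], [v_3], [v_4], [v_5], [v_6]
  1-simplices (18): (18 of them)
  2-simplices (12): (12 of them)

so the chain groups are C_0 ≅ Z^7, C_1 ≅ Z^18, C_2 ≅ Z^12.

∂_1: C_1 → C_0 maps an edge to its endpoints' difference, ∂[p,q] = q − p. For instance
  ∂[v_3,v_4] = [v_4] − [v_3].
The resulting 7×18 matrix has rank 6, and its Smith normal form has invariant factors (1,1,1,1,1,1).

∂_2: C_2 → C_1 acts by ∂[p,q,r] = [q,r] − [p,r] + [p,q]. For instance
  ∂[v_1,v_2,v_5] = [v_2,v_5] − [v_1,v_5] + [v_1,v_2],
  ∂[v_0,v_3,v_6] = [v_3,v_6] − [v_0,v_6] + [v_0,v_3].
This gives a 18×12 integer matrix of rank 12; reducing to Smith normal form yields diagonal entries (1,1,1,1,1,1,1,1,1,1,1,2).

Now H_k = ker ∂_k / im ∂_{k+1}, so:

  H_0: rank C_0 − rank ∂_1 = 7 − 6 = 1, and the invariant factors of ∂_1 are all 1, so H_0 ≅ Z.
  H_1: rank ker ∂_1 − rank ∂_2 = (18 − 6) − 12 = 0, and ∂_2 has invariant factor 2 > 1, so H_1 ≅ Z_2.
  H_2: rank ker ∂_2 − rank ∂_3 = (12 − 12) − 0 = 0, and there is no ∂_3, so H_2 ≅ 0.

Hence the Betti numbers are b_0 = 1, b_1 = 0, b_2 = 0.

b_0 = 1, b_1 = 0, b_2 = 0.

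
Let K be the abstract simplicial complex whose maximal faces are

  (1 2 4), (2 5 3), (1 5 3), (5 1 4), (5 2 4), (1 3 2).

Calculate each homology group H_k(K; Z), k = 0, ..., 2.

Order the vertices as 1 < 2 < 3 < 4 < 5. Listing each simplex with vertices in this order, K has dimension 2 with simplices:

  0-simplices (5): [1], [2], [3], [4], [5]
  1-simplices (9): [1,2], [1,3], [1,4], [1,5], [2,3], [2,4], [2,5], [3,5], [4,5]
  2-simplices (6): [1,2,3], [1,2,4], [1,3,5], [1,4,5], [2,3,5], [2,4,5]

giving chain groups C_0 ≅ Z^5, C_1 ≅ Z^9, C_2 ≅ Z^6.

∂_1: C_1 → C_0 maps an edge to its endpoints' difference, ∂[p,q] = q − p.
This gives a 5×9 integer matrix of rank 4; reducing to Smith normal form yields diagonal entries (1,1,1,1).

∂_2: C_2 → C_1 maps a triangle to the signed sum of its edges. For instance
  ∂[1,2,3] = [2,3] − [1,3] + [1,2],
  ∂[2,4,5] = [4,5] − [2,5] + [2,4].
As a 9×6 matrix over Z this has rank 5, with invariant factors (1,1,1,1,1).

Computing H_k = (kernel of ∂_k) / (image of ∂_{k+1}):

  H_0: rank C_0 − rank ∂_1 = 5 − 4 = 1, and the invariant factors of ∂_1 are all 1, so H_0 ≅ Z.
  H_1: rank ker ∂_1 − rank ∂_2 = (9 − 4) − 5 = 0, and the invariant factors of ∂_2 are all 1, so H_1 ≅ 0.
  H_2: rank ker ∂_2 − rank ∂_3 = (6 − 5) − 0 = 1, and there is no ∂_3, so H_2 ≅ Z.

H_0 = Z,  H_1 = 0,  H_2 = Z.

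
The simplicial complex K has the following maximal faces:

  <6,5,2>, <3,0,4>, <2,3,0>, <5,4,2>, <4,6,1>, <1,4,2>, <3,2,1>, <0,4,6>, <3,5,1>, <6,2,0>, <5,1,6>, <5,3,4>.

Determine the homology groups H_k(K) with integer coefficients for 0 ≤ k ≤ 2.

H_0 ≅ Z,  H_1 ≅ Z_2,  H_2 = 0.

Take the total order 0 < 1 < 2 < 3 < 4 < 5 < 6 on the vertex set. Then K (dimension 2) consists of the simplices:

  0-simplices (7): [0], [1], [2], [3], [4], [5], [6]
  1-simplices (18): [0,2], [0,3], [0,4], [0,6], [1,2], [1,3], [1,4], [1,5], [1,6], [2,3], [2,4], [2,5], [2,6], [3,4], [3,5], [4,5], [4,6], [5,6]
  2-simplices (12): [0,2,3], [0,2,6], [0,3,4], [0,4,6], [1,2,3], [1,2,4], [1,3,5], [1,4,6], [1,5,6], [2,4,5], [2,5,6], [3,4,5]

so the chain groups are C_0 ≅ Z^7, C_1 ≅ Z^18, C_2 ≅ Z^12.

Boundary ∂_1: C_1 → C_0 sends each edge [p,q] (with p < q) to q − p. For instance
  ∂[1,6] = [6] − [1].
As a 7×18 matrix over Z this has rank 6, with invariant factors (1,1,1,1,1,1).

Boundary ∂_2: C_2 → C_1 acts by ∂[p,q,r] = [q,r] − [p,r] + [p,q]. For instance
  ∂[0,2,6] = [2,6] − [0,6] + [0,2],
  ∂[1,2,3] = [2,3] − [1,3] + [1,2].
The 18×12 boundary matrix has rank 12 and Smith normal form diag(1,1,1,1,1,1,1,1,1,1,1,2).

From H_k ≅ ker(∂_k) / im(∂_{k+1}) we obtain:

  H_0: rank C_0 − rank ∂_1 = 7 − 6 = 1, and the invariant factors of ∂_1 are all 1, so H_0 = Z.
  H_1: rank ker ∂_1 − rank ∂_2 = (18 − 6) − 12 = 0, and ∂_2 has invariant factor 2 > 1, so H_1 = Z_2.
  H_2: rank ker ∂_2 − rank ∂_3 = (12 − 12) − 0 = 0, and there is no ∂_3, so H_2 = 0.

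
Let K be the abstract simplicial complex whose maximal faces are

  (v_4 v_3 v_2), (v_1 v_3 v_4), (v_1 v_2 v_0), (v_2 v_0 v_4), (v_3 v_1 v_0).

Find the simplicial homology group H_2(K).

Take the total order v_0 < v_1 < v_2 < v_3 < v_4 on the vertex set. Then K (dimension 2) consists of the simplices:

  0-simplices (5): [v_0], [v_1], [v_2], [v_3], [v_4]
  1-simplices (10): [v_0,v_1], [v_0,v_2], [v_0,v_3], [v_0,v_4], [v_1,v_2], [v_1,v_3], [v_1,v_4], [v_2,v_3], [v_2,v_4], [v_3,v_4]
  2-simplices (5): [v_0,v_1,v_2], [v_0,v_1,v_3], [v_0,v_2,v_4], [v_1,v_3,v_4], [v_2,v_3,v_4]

giving chain groups C_0 ≅ Z^5, C_1 ≅ Z^10, C_2 ≅ Z^5.

The boundary map ∂_1: C_1 → C_0 is given by ∂[p,q] = [q] − [p]. For instance
  ∂[v_3,v_4] = [v_4] − [v_3].
The resulting 5×10 matrix has rank 4, and its Smith normal form has invariant factors (1,1,1,1).

Boundary ∂_2: C_2 → C_1 sends each 2-simplex [p,q,r] to [q,r] − [p,r] + [p,q]. For instance
  ∂[v_0,v_2,v_4] = [v_2,v_4] − [v_0,v_4] + [v_0,v_2],
  ∂[v_0,v_1,v_2] = [v_1,v_2] − [v_0,v_2] + [v_0,v_1].
The 10×5 boundary matrix has rank 5 and Smith normal form diag(1,1,1,1,1).

Now H_k = ker ∂_k / im ∂_{k+1}, so:

  H_2: rank ker ∂_2 − rank ∂_3 = (5 − 5) − 0 = 0, and there is no ∂_3, so H_2 = 0.

(K is a triangulation of the Möbius band.)

H_2 ≅ 0.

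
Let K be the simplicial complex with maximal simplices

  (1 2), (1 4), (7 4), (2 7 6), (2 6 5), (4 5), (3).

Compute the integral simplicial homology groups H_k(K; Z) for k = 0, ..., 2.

H_0 = Z^2,  H_1 = Z^2,  H_2 = 0.

Fix the vertex order 1 < 2 < 3 < 4 < 5 < 6 < 7 and write every simplex with vertices in increasing order. Then dim K = 2 and the simplices of K are:

  0-simplices (7): [1], [2], [3], [4], [5], [6], [7]
  1-simplices (9): [1,2], [1,4], [2,5], [2,6], [2,7], [4,5], [4,7], [5,6], [6,7]
  2-simplices (2): [2,5,6], [2,6,7]

giving chain groups C_0 ≅ Z^7, C_1 ≅ Z^9, C_2 ≅ Z^2.

The boundary map ∂_1: C_1 → C_0 sends each edge [p,q] (with p < q) to q − p. For instance
  ∂[6,7] = [7] − [6].
This gives a 7×9 integer matrix of rank 5; reducing to Smith normal form yields diagonal entries (1,1,1,1,1).

The boundary map ∂_2: C_2 → C_1 sends each 2-simplex [p,q,r] to [q,r] − [p,r] + [p,q]. For instance
  ∂[2,6,7] = [6,7] − [2,7] + [2,6],
  ∂[2,5,6] = [5,6] − [2,6] + [2,5].
The resulting 9×2 matrix has rank 2, and its Smith normal form has invariant factors (1,1).

From H_k ≅ ker(∂_k) / im(∂_{k+1}) we obtain:

  H_0: rank C_0 − rank ∂_1 = 7 − 5 = 2, and the invariant factors of ∂_1 are all 1, so H_0 ≅ Z^2.
  H_1: rank ker ∂_1 − rank ∂_2 = (9 − 5) − 2 = 2, and the invariant factors of ∂_2 are all 1, so H_1 ≅ Z^2.
  H_2: rank ker ∂_2 − rank ∂_3 = (2 − 2) − 0 = 0, and there is no ∂_3, so H_2 ≅ 0.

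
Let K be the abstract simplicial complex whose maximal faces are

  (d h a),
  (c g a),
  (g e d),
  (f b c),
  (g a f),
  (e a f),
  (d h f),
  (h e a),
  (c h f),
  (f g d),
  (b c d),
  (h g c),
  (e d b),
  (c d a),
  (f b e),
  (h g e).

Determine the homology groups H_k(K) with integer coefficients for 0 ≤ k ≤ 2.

Take the total order a < b < c < d < e < f < g < h on the vertex set. Then K (dimension 2) consists of the simplices:

  0-simplices (8): a, b, c, d, e, f, g, h
  1-simplices (24): ac, ad, ae, af, ag, ah, bc, bd, be, bf, cd, cf, cg, ch, de, df, dg, dh, ef, eg, eh, fg, fh, gh
  2-simplices (16): acd, acg, adh, aef, aeh, afg, bcd, bcf, bde, bef, cfh, cgh, deg, dfg, dfh, egh

Hence C_0 ≅ Z^8, C_1 ≅ Z^24, C_2 ≅ Z^16.

The boundary map ∂_1: C_1 → C_0 is given by ∂[p,q] = [q] − [p].
The resulting 8×24 matrix has rank 7, and its Smith normal form has invariant factors (1,1,1,1,1,1,1).

The boundary map ∂_2: C_2 → C_1 maps a triangle to the signed sum of its edges. For instance
  ∂cgh = gh − ch + cg,
  ∂dfh = fh − dh + df.
The resulting 24×16 matrix has rank 15, and its Smith normal form has invariant factors (1,1,1,1,1,1,1,1,1,1,1,1,1,1,1).

Now H_k = ker ∂_k / im ∂_{k+1}, so:

  H_0: rank C_0 − rank ∂_1 = 8 − 7 = 1, and the invariant factors of ∂_1 are all 1, so H_0 ≅ Z.
  H_1: rank ker ∂_1 − rank ∂_2 = (24 − 7) − 15 = 2, and the invariant factors of ∂_2 are all 1, so H_1 ≅ Z^2.
  H_2: rank ker ∂_2 − rank ∂_3 = (16 − 15) − 0 = 1, and there is no ∂_3, so H_2 ≅ Z.

As a check, the Euler characteristic is 8 − 24 + 16 = 0, which agrees with 1 − 2 + 1 = 0.
(K is a triangulation of the torus T^2.)

H_0 = Z,  H_1 = Z^2,  H_2 = Z.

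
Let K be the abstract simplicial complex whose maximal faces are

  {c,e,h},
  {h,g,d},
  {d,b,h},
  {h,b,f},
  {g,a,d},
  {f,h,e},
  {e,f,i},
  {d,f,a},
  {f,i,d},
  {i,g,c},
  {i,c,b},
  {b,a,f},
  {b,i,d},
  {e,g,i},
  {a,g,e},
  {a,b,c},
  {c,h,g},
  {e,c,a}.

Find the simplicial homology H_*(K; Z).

H_0 ≅ Z,  H_1 ≅ Z ⊕ Z_2,  H_2 = 0.

K has 9 vertices, 27 edges, 18 triangles.
rank ∂_0 = 0, rank ∂_1 = 8 ⇒ b_0 = 9 − 0 − 8 = 1; all invariant factors of ∂_1 are 1 so no torsion. So H_0 ≅ Z.
rank ∂_1 = 8, rank ∂_2 = 18 ⇒ b_1 = 27 − 8 − 18 = 1; ∂_2 has invariant factor(s) [2] giving torsion. So H_1 ≅ Z ⊕ Z_2.
rank ∂_2 = 18, rank ∂_3 = 0 ⇒ b_2 = 18 − 18 − 0 = 0. So H_2 ≅ 0.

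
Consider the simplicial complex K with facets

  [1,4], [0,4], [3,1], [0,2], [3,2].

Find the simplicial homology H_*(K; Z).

H_0 ≅ Z,  H_1 ≅ Z.

We work with the vertex ordering 0 < 1 < 2 < 3 < 4. The simplices of K, each written with vertices in increasing order, are:

  0-simplices (5): [0], [1], [2], [3], [4]
  1-simplices (5): [0,2], [0,4], [1,3], [1,4], [2,3]

giving chain groups C_0 ≅ Z^5, C_1 ≅ Z^5.

The boundary map ∂_1: C_1 → C_0 is given by ∂[p,q] = [q] − [p].
This gives a 5×5 integer matrix of rank 4; reducing to Smith normal form yields diagonal entries (1,1,1,1).

Reading off H_k = ker ∂_k / im ∂_{k+1}:

  H_0: rank C_0 − rank ∂_1 = 5 − 4 = 1, and the invariant factors of ∂_1 are all 1, so H_0 = Z.
  H_1: rank ker ∂_1 − rank ∂_2 = (5 − 4) − 0 = 1, and there is no ∂_2, so H_1 = Z.

As a check, the Euler characteristic is 5 − 5 = 0, which agrees with 1 − 1 = 0.
(K is a triangulation of the circle S^1.)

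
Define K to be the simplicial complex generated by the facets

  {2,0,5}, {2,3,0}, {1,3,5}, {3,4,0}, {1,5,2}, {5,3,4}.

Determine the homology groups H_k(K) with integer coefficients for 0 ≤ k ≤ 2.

H_0 ≅ Z,  H_1 ≅ Z,  H_2 = 0.

We work with the vertex ordering 0 < 1 < 2 < 3 < 4 < 5. The simplices of K, each written with vertices in increasing order, are:

  0-simplices (6): [0], [1], [2], [3], [4], [5]
  1-simplices (12): [0,2], [0,3], [0,4], [0,5], [1,2], [1,3], [1,5], [2,3], [2,5], [3,4], [3,5], [4,5]
  2-simplices (6): [0,2,3], [0,2,5], [0,3,4], [1,2,5], [1,3,5], [3,4,5]

so the chain groups are C_0 ≅ Z^6, C_1 ≅ Z^12, C_2 ≅ Z^6.

The boundary map ∂_1: C_1 → C_0 is given by ∂[p,q] = [q] − [p]. For instance
  ∂[1,5] = [5] − [1].
This gives a 6×12 integer matrix of rank 5; reducing to Smith normal form yields diagonal entries (1,1,1,1,1).

∂_2: C_2 → C_1 sends each 2-simplex [p,q,r] to [q,r] − [p,r] + [p,q]. For instance
  ∂[1,2,5] = [2,5] − [1,5] + [1,2],
  ∂[0,3,4] = [3,4] − [0,4] + [0,3].
The resulting 12×6 matrix has rank 6, and its Smith normal form has invariant factors (1,1,1,1,1,1).

Computing H_k = (kernel of ∂_k) / (image of ∂_{k+1}):

  H_0: rank C_0 − rank ∂_1 = 6 − 5 = 1, and the invariant factors of ∂_1 are all 1, so H_0 = Z.
  H_1: rank ker ∂_1 − rank ∂_2 = (12 − 5) − 6 = 1, and the invariant factors of ∂_2 are all 1, so H_1 = Z.
  H_2: rank ker ∂_2 − rank ∂_3 = (6 − 6) − 0 = 0, and there is no ∂_3, so H_2 = 0.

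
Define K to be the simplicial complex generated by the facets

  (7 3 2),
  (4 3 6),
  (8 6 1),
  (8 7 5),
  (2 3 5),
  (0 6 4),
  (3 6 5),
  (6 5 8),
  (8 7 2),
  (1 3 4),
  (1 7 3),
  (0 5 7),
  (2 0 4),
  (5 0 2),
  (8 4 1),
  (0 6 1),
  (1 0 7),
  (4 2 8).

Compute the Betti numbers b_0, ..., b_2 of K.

b_0 = 1, b_1 = 1, b_2 = 0.

Order the vertices as 0 < 1 < 2 < 3 < 4 < 5 < 6 < 7 < 8. Listing each simplex with vertices in this order, K has dimension 2 with simplices:

  0-simplices (9): [0], [1], [2], [3], [4], [5], [6], [7], [8]
  1-simplices (27): (27 of them)
  2-simplices (18): [0,1,6], [0,1,7], [0,2,4], [0,2,5], [0,4,6], [0,5,7], [1,3,4], [1,3,7], [1,4,8], [1,6,8], [2,3,5], [2,3,7], [2,4,8], [2,7,8], [3,4,6], [3,5,6], [5,6,8], [5,7,8]

Hence C_0 ≅ Z^9, C_1 ≅ Z^27, C_2 ≅ Z^18.

Boundary ∂_1: C_1 → C_0 sends each edge [p,q] (with p < q) to q − p. For instance
  ∂[3,6] = [6] − [3].
The 9×27 boundary matrix has rank 8 and Smith normal form diag(1,1,1,1,1,1,1,1).

∂_2: C_2 → C_1 sends each 2-simplex [p,q,r] to [q,r] − [p,r] + [p,q]. For instance
  ∂[2,3,7] = [3,7] − [2,7] + [2,3],
  ∂[1,3,7] = [3,7] − [1,7] + [1,3].
The resulting 27×18 matrix has rank 18, and its Smith normal form has invariant factors (1,1,1,1,1,1,1,1,1,1,1,1,1,1,1,1,1,2).

Reading off H_k = ker ∂_k / im ∂_{k+1}:

  H_0: rank C_0 − rank ∂_1 = 9 − 8 = 1, and the invariant factors of ∂_1 are all 1, so H_0 = Z.
  H_1: rank ker ∂_1 − rank ∂_2 = (27 − 8) − 18 = 1, and ∂_2 has invariant factor 2 > 1, so H_1 = Z ⊕ Z_2.
  H_2: rank ker ∂_2 − rank ∂_3 = (18 − 18) − 0 = 0, and there is no ∂_3, so H_2 = 0.

As a check, the Euler characteristic is 9 − 27 + 18 = 0, which agrees with 1 − 1 + 0 = 0.

Hence the Betti numbers are b_0 = 1, b_1 = 1, b_2 = 0.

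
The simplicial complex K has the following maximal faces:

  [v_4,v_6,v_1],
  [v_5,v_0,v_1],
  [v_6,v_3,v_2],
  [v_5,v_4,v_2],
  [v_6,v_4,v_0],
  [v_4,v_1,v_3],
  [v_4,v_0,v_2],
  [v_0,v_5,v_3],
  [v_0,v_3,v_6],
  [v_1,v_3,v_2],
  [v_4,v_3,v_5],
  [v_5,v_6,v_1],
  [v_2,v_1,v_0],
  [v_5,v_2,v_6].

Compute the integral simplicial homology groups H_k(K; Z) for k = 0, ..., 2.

Order the vertices as v_0 < v_1 < v_2 < v_3 < v_4 < v_5 < v_6. Listing each simplex with vertices in this order, K has dimension 2 with simplices:

  0-simplices (7): [v_0], [v_1], [v_2], [v_3], [v_4], [v_5], [v_6]
  1-simplices (21): (21 of them)
  2-simplices (14): (14 of them)

Hence C_0 ≅ Z^7, C_1 ≅ Z^21, C_2 ≅ Z^14.

The boundary map ∂_1: C_1 → C_0 is given by ∂[p,q] = [q] − [p]. For instance
  ∂[v_1,v_5] = [v_5] − [v_1].
The resulting 7×21 matrix has rank 6, and its Smith normal form has invariant factors (1,1,1,1,1,1).

Boundary ∂_2: C_2 → C_1 sends each 2-simplex [p,q,r] to [q,r] − [p,r] + [p,q]. For instance
  ∂[v_0,v_3,v_5] = [v_3,v_5] − [v_0,v_5] + [v_0,v_3],
  ∂[v_2,v_5,v_6] = [v_5,v_6] − [v_2,v_6] + [v_2,v_5].
As a 21×14 matrix over Z this has rank 13, with invariant factors (1,1,1,1,1,1,1,1,1,1,1,1,1).

Now H_k = ker ∂_k / im ∂_{k+1}, so:

  H_0: rank C_0 − rank ∂_1 = 7 − 6 = 1, and the invariant factors of ∂_1 are all 1, so H_0 ≅ Z.
  H_1: rank ker ∂_1 − rank ∂_2 = (21 − 6) − 13 = 2, and the invariant factors of ∂_2 are all 1, so H_1 ≅ Z^2.
  H_2: rank ker ∂_2 − rank ∂_3 = (14 − 13) − 0 = 1, and there is no ∂_3, so H_2 ≅ Z.

(K is a triangulation of the torus T^2.)

H_0 = Z,  H_1 = Z^2,  H_2 = Z.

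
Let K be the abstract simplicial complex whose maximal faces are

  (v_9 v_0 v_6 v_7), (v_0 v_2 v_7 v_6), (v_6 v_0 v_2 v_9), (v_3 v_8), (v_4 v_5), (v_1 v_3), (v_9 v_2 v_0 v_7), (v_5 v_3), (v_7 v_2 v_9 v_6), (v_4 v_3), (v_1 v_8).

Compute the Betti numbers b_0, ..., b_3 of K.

b_0 = 2, b_1 = 2, b_2 = 0, b_3 = 1.

Take the total order v_0 < v_1 < v_2 < v_3 < v_4 < v_5 < v_6 < v_7 < v_8 < v_9 on the vertex set. Then K (dimension 3) consists of the simplices:

  0-simplices (10): [v_0], [v_1], [v_2], [v_3], [v_4], [v_5], [v_6], [v_7], [v_8], [v_9]
  1-simplices (16): (16 of them)
  2-simplices (10): [v_0,v_2,v_6], [v_0,v_2,v_7], [v_0,v_2,v_9], [v_0,v_6,v_7], [v_0,v_6,v_9], [v_0,v_7,v_9], [v_2,v_6,v_7], [v_2,v_6,v_9], [v_2,v_7,v_9], [v_6,v_7,v_9]
  3-simplices (5): [v_0,v_2,v_6,v_7], [v_0,v_2,v_6,v_9], [v_0,v_2,v_7,v_9], [v_0,v_6,v_7,v_9], [v_2,v_6,v_7,v_9]

giving chain groups C_0 ≅ Z^10, C_1 ≅ Z^16, C_2 ≅ Z^10, C_3 ≅ Z^5.

∂_1: C_1 → C_0 sends each edge [p,q] (with p < q) to q − p. For instance
  ∂[v_3,v_5] = [v_5] − [v_3].
The resulting 10×16 matrix has rank 8, and its Smith normal form has invariant factors (1,1,1,1,1,1,1,1).

Boundary ∂_2: C_2 → C_1 sends each 2-simplex [p,q,r] to [q,r] − [p,r] + [p,q]. For instance
  ∂[v_0,v_6,v_7] = [v_6,v_7] − [v_0,v_7] + [v_0,v_6],
  ∂[v_2,v_6,v_9] = [v_6,v_9] − [v_2,v_9] + [v_2,v_6].
The resulting 16×10 matrix has rank 6, and its Smith normal form has invariant factors (1,1,1,1,1,1).

∂_3: C_3 → C_2 sends each 3-simplex σ to the alternating sum Σ_i (−1)^i (σ with its i-th vertex removed). For instance
  ∂[v_0,v_2,v_6,v_7] = [v_2,v_6,v_7] − [v_0,v_6,v_7] + [v_0,v_2,v_7] − [v_0,v_2,v_6],
  ∂[v_0,v_2,v_6,v_9] = [v_2,v_6,v_9] − [v_0,v_6,v_9] + [v_0,v_2,v_9] − [v_0,v_2,v_6].
As a 10×5 matrix over Z this has rank 4, with invariant factors (1,1,1,1).

Reading off H_k = ker ∂_k / im ∂_{k+1}:

  H_0: rank C_0 − rank ∂_1 = 10 − 8 = 2, and the invariant factors of ∂_1 are all 1, so H_0 ≅ Z^2.
  H_1: rank ker ∂_1 − rank ∂_2 = (16 − 8) − 6 = 2, and the invariant factors of ∂_2 are all 1, so H_1 ≅ Z^2.
  H_2: rank ker ∂_2 − rank ∂_3 = (10 − 6) − 4 = 0, and the invariant factors of ∂_3 are all 1, so H_2 ≅ 0.
  H_3: rank ker ∂_3 − rank ∂_4 = (5 − 4) − 0 = 1, and there is no ∂_4, so H_3 ≅ Z.

As a check, the Euler characteristic is 10 − 16 + 10 − 5 = -1, which agrees with 2 − 2 + 0 − 1 = -1.
(K is a triangulation of the disjoint union of a wedge of 2 circles and the 3-sphere S^3.)

Hence the Betti numbers are b_0 = 2, b_1 = 2, b_2 = 0, b_3 = 1.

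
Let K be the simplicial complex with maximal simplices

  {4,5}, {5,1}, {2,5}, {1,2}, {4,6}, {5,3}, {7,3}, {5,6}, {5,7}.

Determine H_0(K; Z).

Fix the vertex order 1 < 2 < 3 < 4 < 5 < 6 < 7 and write every simplex with vertices in increasing order. Then dim K = 1 and the simplices of K are:

  0-simplices (7): [1], [2], [3], [4], [5], [6], [7]
  1-simplices (9): [1,2], [1,5], [2,5], [3,5], [3,7], [4,5], [4,6], [5,6], [5,7]

so the chain groups are C_0 ≅ Z^7, C_1 ≅ Z^9.

The boundary map ∂_1: C_1 → C_0 maps an edge to its endpoints' difference, ∂[p,q] = q − p.
As a 7×9 matrix over Z this has rank 6, with invariant factors (1,1,1,1,1,1).

Reading off H_k = ker ∂_k / im ∂_{k+1}:

  H_0: rank C_0 − rank ∂_1 = 7 − 6 = 1, and the invariant factors of ∂_1 are all 1, so H_0 = Z.

(K is a triangulation of a wedge of 3 circles.)

H_0 = Z.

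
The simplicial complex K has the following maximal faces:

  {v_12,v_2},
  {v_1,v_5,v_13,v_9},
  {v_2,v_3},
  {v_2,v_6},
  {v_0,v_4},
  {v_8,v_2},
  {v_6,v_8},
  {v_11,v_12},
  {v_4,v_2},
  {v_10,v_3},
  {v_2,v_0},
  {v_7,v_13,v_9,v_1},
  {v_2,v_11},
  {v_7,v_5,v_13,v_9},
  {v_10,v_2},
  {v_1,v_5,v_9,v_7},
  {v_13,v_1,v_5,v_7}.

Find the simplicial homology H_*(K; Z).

H_0 = Z^2,  H_1 = Z^4,  H_2 = 0,  H_3 = Z.

We work with the vertex ordering v_0 < v_1 < v_2 < v_3 < v_4 < v_5 < v_6 < v_7 < v_8 < v_9 < v_10 < v_11 < v_12 < v_13. The simplices of K, each written with vertices in increasing order, are:

  0-simplices (14): [v_0], [v_1], [v_2], [v_3], [v_4], [v_5], [v_6], [v_7], [v_8], [v_9], [v_10], [v_11], [v_12], [v_13]
  1-simplices (22): (22 of them)
  2-simplices (10): [v_1,v_5,v_7], [v_1,v_5,v_9], [v_1,v_5,v_13], [v_1,v_7,v_9], [v_1,v_7,v_13], [v_1,v_9,v_13], [v_5,v_7,v_9], [v_5,v_7,v_13], [v_5,v_9,v_13], [v_7,v_9,v_13]
  3-simplices (5): [v_1,v_5,v_7,v_9], [v_1,v_5,v_7,v_13], [v_1,v_5,v_9,v_13], [v_1,v_7,v_9,v_13], [v_5,v_7,v_9,v_13]

so the chain groups are C_0 ≅ Z^14, C_1 ≅ Z^22, C_2 ≅ Z^10, C_3 ≅ Z^5.

∂_1: C_1 → C_0 maps an edge to its endpoints' difference, ∂[p,q] = q − p. For instance
  ∂[v_11,v_12] = [v_12] − [v_11].
This gives a 14×22 integer matrix of rank 12; reducing to Smith normal form yields diagonal entries (1,1,1,1,1,1,1,1,1,1,1,1).

∂_2: C_2 → C_1 sends each 2-simplex [p,q,r] to [q,r] − [p,r] + [p,q]. For instance
  ∂[v_1,v_7,v_13] = [v_7,v_13] − [v_1,v_13] + [v_1,v_7],
  ∂[v_5,v_7,v_13] = [v_7,v_13] − [v_5,v_13] + [v_5,v_7].
The resulting 22×10 matrix has rank 6, and its Smith normal form has invariant factors (1,1,1,1,1,1).

∂_3: C_3 → C_2 sends each 3-simplex σ to the alternating sum Σ_i (−1)^i (σ with its i-th vertex removed). For instance
  ∂[v_1,v_7,v_9,v_13] = [v_7,v_9,v_13] − [v_1,v_9,v_13] + [v_1,v_7,v_13] − [v_1,v_7,v_9],
  ∂[v_5,v_7,v_9,v_13] = [v_7,v_9,v_13] − [v_5,v_9,v_13] + [v_5,v_7,v_13] − [v_5,v_7,v_9].
The 10×5 boundary matrix has rank 4 and Smith normal form diag(1,1,1,1).

Computing H_k = (kernel of ∂_k) / (image of ∂_{k+1}):

  H_0: rank C_0 − rank ∂_1 = 14 − 12 = 2, and the invariant factors of ∂_1 are all 1, so H_0 ≅ Z^2.
  H_1: rank ker ∂_1 − rank ∂_2 = (22 − 12) − 6 = 4, and the invariant factors of ∂_2 are all 1, so H_1 ≅ Z^4.
  H_2: rank ker ∂_2 − rank ∂_3 = (10 − 6) − 4 = 0, and the invariant factors of ∂_3 are all 1, so H_2 ≅ 0.
  H_3: rank ker ∂_3 − rank ∂_4 = (5 − 4) − 0 = 1, and there is no ∂_4, so H_3 ≅ Z.

As a check, the Euler characteristic is 14 − 22 + 10 − 5 = -3, which agrees with 2 − 4 + 0 − 1 = -3.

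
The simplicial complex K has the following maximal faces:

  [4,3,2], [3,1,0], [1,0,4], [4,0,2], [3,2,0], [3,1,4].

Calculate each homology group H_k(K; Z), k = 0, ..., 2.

H_0 = Z,  H_1 = 0,  H_2 = Z.

Take the total order 0 < 1 < 2 < 3 < 4 on the vertex set. Then K (dimension 2) consists of the simplices:

  0-simplices (5): [0], [1], [2], [3], [4]
  1-simplices (9): [0,1], [0,2], [0,3], [0,4], [1,3], [1,4], [2,3], [2,4], [3,4]
  2-simplices (6): [0,1,3], [0,1,4], [0,2,3], [0,2,4], [1,3,4], [2,3,4]

Hence C_0 ≅ Z^5, C_1 ≅ Z^9, C_2 ≅ Z^6.

The boundary map ∂_1: C_1 → C_0 sends each edge [p,q] (with p < q) to q − p. For instance
  ∂[2,4] = [4] − [2].
The 5×9 boundary matrix has rank 4 and Smith normal form diag(1,1,1,1).

Boundary ∂_2: C_2 → C_1 sends each 2-simplex [p,q,r] to [q,r] − [p,r] + [p,q]. For instance
  ∂[2,3,4] = [3,4] − [2,4] + [2,3],
  ∂[0,2,4] = [2,4] − [0,4] + [0,2].
The 9×6 boundary matrix has rank 5 and Smith normal form diag(1,1,1,1,1).

From H_k ≅ ker(∂_k) / im(∂_{k+1}) we obtain:

  H_0: rank C_0 − rank ∂_1 = 5 − 4 = 1, and the invariant factors of ∂_1 are all 1, so H_0 ≅ Z.
  H_1: rank ker ∂_1 − rank ∂_2 = (9 − 4) − 5 = 0, and the invariant factors of ∂_2 are all 1, so H_1 ≅ 0.
  H_2: rank ker ∂_2 − rank ∂_3 = (6 − 5) − 0 = 1, and there is no ∂_3, so H_2 ≅ Z.

As a check, the Euler characteristic is 5 − 9 + 6 = 2, which agrees with 1 − 0 + 1 = 2.
(K is a triangulation of the 2-sphere S^2.)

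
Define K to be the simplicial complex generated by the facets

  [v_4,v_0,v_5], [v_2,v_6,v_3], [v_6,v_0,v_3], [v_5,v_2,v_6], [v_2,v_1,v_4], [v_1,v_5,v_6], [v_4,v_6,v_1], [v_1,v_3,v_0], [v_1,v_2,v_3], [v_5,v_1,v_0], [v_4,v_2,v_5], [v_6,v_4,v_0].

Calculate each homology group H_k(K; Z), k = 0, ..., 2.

H_0 = Z,  H_1 = Z_2,  H_2 = 0.

Order the vertices as v_0 < v_1 < v_2 < v_3 < v_4 < v_5 < v_6. Listing each simplex with vertices in this order, K has dimension 2 with simplices:

  0-simplices (7): [v_0], [v_1], [v_2], [v_3], [v_4], [v_5], [v_6]
  1-simplices (18): (18 of them)
  2-simplices (12): (12 of them)

Hence C_0 ≅ Z^7, C_1 ≅ Z^18, C_2 ≅ Z^12.

∂_1: C_1 → C_0 sends each edge [p,q] (with p < q) to q − p. For instance
  ∂[v_2,v_4] = [v_4] − [v_2].
The 7×18 boundary matrix has rank 6 and Smith normal form diag(1,1,1,1,1,1).

∂_2: C_2 → C_1 maps a triangle to the signed sum of its edges. For instance
  ∂[v_1,v_2,v_4] = [v_2,v_4] − [v_1,v_4] + [v_1,v_2],
  ∂[v_0,v_1,v_5] = [v_1,v_5] − [v_0,v_5] + [v_0,v_1].
As a 18×12 matrix over Z this has rank 12, with invariant factors (1,1,1,1,1,1,1,1,1,1,1,2).

Reading off H_k = ker ∂_k / im ∂_{k+1}:

  H_0: rank C_0 − rank ∂_1 = 7 − 6 = 1, and the invariant factors of ∂_1 are all 1, so H_0 ≅ Z.
  H_1: rank ker ∂_1 − rank ∂_2 = (18 − 6) − 12 = 0, and ∂_2 has invariant factor 2 > 1, so H_1 ≅ Z_2.
  H_2: rank ker ∂_2 − rank ∂_3 = (12 − 12) − 0 = 0, and there is no ∂_3, so H_2 ≅ 0.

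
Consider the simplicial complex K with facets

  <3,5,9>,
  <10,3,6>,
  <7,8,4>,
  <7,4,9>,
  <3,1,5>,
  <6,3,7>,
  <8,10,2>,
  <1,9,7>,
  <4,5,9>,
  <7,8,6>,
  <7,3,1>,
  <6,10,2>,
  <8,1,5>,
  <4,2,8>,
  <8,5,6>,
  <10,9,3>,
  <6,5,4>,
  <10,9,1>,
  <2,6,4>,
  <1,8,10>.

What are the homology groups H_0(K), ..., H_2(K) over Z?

Fix the vertex order 1 < 2 < 3 < 4 < 5 < 6 < 7 < 8 < 9 < 10 and write every simplex with vertices in increasing order. Then dim K = 2 and the simplices of K are:

  0-simplices (10): [1], [2], [3], [4], [5], [6], [7], [8], [9], [10]
  1-simplices (30): (30 of them)
  2-simplices (20): (20 of them)

giving chain groups C_0 ≅ Z^10, C_1 ≅ Z^30, C_2 ≅ Z^20.

The boundary map ∂_1: C_1 → C_0 sends each edge [p,q] (with p < q) to q − p.
The 10×30 boundary matrix has rank 9 and Smith normal form diag(1,1,1,1,1,1,1,1,1).

Boundary ∂_2: C_2 → C_1 maps a triangle to the signed sum of its edges. For instance
  ∂[6,7,8] = [7,8] − [6,8] + [6,7],
  ∂[2,4,8] = [4,8] − [2,8] + [2,4].
As a 30×20 matrix over Z this has rank 20, with invariant factors (1,1,1,1,1,1,1,1,1,1,1,1,1,1,1,1,1,1,1,2).

Computing H_k = (kernel of ∂_k) / (image of ∂_{k+1}):

  H_0: rank C_0 − rank ∂_1 = 10 − 9 = 1, and the invariant factors of ∂_1 are all 1, so H_0 = Z.
  H_1: rank ker ∂_1 − rank ∂_2 = (30 − 9) − 20 = 1, and ∂_2 has invariant factor 2 > 1, so H_1 = Z ⊕ Z/2.
  H_2: rank ker ∂_2 − rank ∂_3 = (20 − 20) − 0 = 0, and there is no ∂_3, so H_2 = 0.

H_0 ≅ Z,  H_1 ≅ Z ⊕ Z/2,  H_2 = 0.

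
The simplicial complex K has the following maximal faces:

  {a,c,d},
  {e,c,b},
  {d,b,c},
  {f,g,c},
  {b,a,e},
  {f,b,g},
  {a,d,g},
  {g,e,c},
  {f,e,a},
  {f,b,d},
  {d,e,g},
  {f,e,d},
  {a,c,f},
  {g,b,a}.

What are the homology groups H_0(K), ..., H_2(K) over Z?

K has 7 vertices, 21 edges, 14 triangles.
rank ∂_0 = 0, rank ∂_1 = 6 ⇒ b_0 = 7 − 0 − 6 = 1; all invariant factors of ∂_1 are 1 so no torsion. So H_0 ≅ Z.
rank ∂_1 = 6, rank ∂_2 = 13 ⇒ b_1 = 21 − 6 − 13 = 2; all invariant factors of ∂_2 are 1 so no torsion. So H_1 ≅ Z^2.
rank ∂_2 = 13, rank ∂_3 = 0 ⇒ b_2 = 14 − 13 − 0 = 1. So H_2 ≅ Z.

H_0 ≅ Z,  H_1 ≅ Z^2,  H_2 ≅ Z.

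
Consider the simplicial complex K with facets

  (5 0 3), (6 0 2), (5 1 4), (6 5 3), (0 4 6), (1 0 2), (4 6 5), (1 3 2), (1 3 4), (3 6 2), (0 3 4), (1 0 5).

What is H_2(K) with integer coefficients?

Order the vertices as 0 < 1 < 2 < 3 < 4 < 5 < 6. Listing each simplex with vertices in this order, K has dimension 2 with simplices:

  0-simplices (7): [0], [1], [2], [3], [4], [5], [6]
  1-simplices (18): [0,1], [0,2], [0,3], [0,4], [0,5], [0,6], [1,2], [1,3], [1,4], [1,5], [2,3], [2,6], [3,4], [3,5], [3,6], [4,5], [4,6], [5,6]
  2-simplices (12): [0,1,2], [0,1,5], [0,2,6], [0,3,4], [0,3,5], [0,4,6], [1,2,3], [1,3,4], [1,4,5], [2,3,6], [3,5,6], [4,5,6]

Hence C_0 ≅ Z^7, C_1 ≅ Z^18, C_2 ≅ Z^12.

The boundary map ∂_1: C_1 → C_0 maps an edge to its endpoints' difference, ∂[p,q] = q − p. For instance
  ∂[5,6] = [6] − [5].
The 7×18 boundary matrix has rank 6 and Smith normal form diag(1,1,1,1,1,1).

The boundary map ∂_2: C_2 → C_1 sends each 2-simplex [p,q,r] to [q,r] − [p,r] + [p,q]. For instance
  ∂[0,2,6] = [2,6] − [0,6] + [0,2],
  ∂[1,4,5] = [4,5] − [1,5] + [1,4].
As a 18×12 matrix over Z this has rank 12, with invariant factors (1,1,1,1,1,1,1,1,1,1,1,2).

From H_k ≅ ker(∂_k) / im(∂_{k+1}) we obtain:

  H_2: rank ker ∂_2 − rank ∂_3 = (12 − 12) − 0 = 0, and there is no ∂_3, so H_2 = 0.

H_2 = 0.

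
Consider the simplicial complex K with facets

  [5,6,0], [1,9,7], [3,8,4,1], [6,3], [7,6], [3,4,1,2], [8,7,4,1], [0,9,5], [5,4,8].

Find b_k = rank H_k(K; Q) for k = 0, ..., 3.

K has 10 vertices, 23 edges, 14 triangles, 3 3-simplices.
rank ∂_0 = 0, rank ∂_1 = 9 ⇒ b_0 = 10 − 0 − 9 = 1; all invariant factors of ∂_1 are 1 so no torsion. So H_0 ≅ Z.
rank ∂_1 = 9, rank ∂_2 = 11 ⇒ b_1 = 23 − 9 − 11 = 3; all invariant factors of ∂_2 are 1 so no torsion. So H_1 ≅ Z^3.
rank ∂_2 = 11, rank ∂_3 = 3 ⇒ b_2 = 14 − 11 − 3 = 0; all invariant factors of ∂_3 are 1 so no torsion. So H_2 ≅ 0.
rank ∂_3 = 3, rank ∂_4 = 0 ⇒ b_3 = 3 − 3 − 0 = 0. So H_3 ≅ 0.

b_0 = 1, b_1 = 3, b_2 = 0, b_3 = 0.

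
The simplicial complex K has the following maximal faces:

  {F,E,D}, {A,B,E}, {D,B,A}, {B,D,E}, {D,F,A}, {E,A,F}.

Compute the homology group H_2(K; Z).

H_2 ≅ Z.

We work with the vertex ordering A < B < D < E < F. The simplices of K, each written with vertices in increasing order, are:

  0-simplices (5): A, B, D, E, F
  1-simplices (9): AB, AD, AE, AF, BD, BE, DE, DF, EF
  2-simplices (6): ABD, ABE, ADF, AEF, BDE, DEF

so the chain groups are C_0 ≅ Z^5, C_1 ≅ Z^9, C_2 ≅ Z^6.

∂_1: C_1 → C_0 sends each edge [p,q] (with p < q) to q − p.
As a 5×9 matrix over Z this has rank 4, with invariant factors (1,1,1,1).

Boundary ∂_2: C_2 → C_1 maps a triangle to the signed sum of its edges. For instance
  ∂ADF = DF − AF + AD,
  ∂DEF = EF − DF + DE.
This gives a 9×6 integer matrix of rank 5; reducing to Smith normal form yields diagonal entries (1,1,1,1,1).

Computing H_k = (kernel of ∂_k) / (image of ∂_{k+1}):

  H_2: rank ker ∂_2 − rank ∂_3 = (6 − 5) − 0 = 1, and there is no ∂_3, so H_2 = Z.

(K is a triangulation of the 2-sphere S^2.)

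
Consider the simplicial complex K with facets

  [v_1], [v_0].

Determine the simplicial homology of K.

Order the vertices as v_0 < v_1. Listing each simplex with vertices in this order, K has dimension 0 with simplices:

  0-simplices (2): [v_0], [v_1]

so the chain groups are C_0 ≅ Z^2.

Computing H_k = (kernel of ∂_k) / (image of ∂_{k+1}):

  H_0: rank C_0 − rank ∂_1 = 2 − 0 = 2, and there is no ∂_1, so H_0 = Z^2.

H_0 ≅ Z^2.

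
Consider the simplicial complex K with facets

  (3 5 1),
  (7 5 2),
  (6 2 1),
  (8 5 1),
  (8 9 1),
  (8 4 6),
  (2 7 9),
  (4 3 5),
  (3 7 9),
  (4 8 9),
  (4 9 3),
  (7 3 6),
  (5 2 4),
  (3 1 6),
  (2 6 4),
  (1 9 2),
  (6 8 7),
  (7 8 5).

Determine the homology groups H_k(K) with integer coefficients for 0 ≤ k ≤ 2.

H_0 = Z,  H_1 = Z^2,  H_2 = Z.

We work with the vertex ordering 1 < 2 < 3 < 4 < 5 < 6 < 7 < 8 < 9. The simplices of K, each written with vertices in increasing order, are:

  0-simplices (9): [1], [2], [3], [4], [5], [6], [7], [8], [9]
  1-simplices (27): (27 of them)
  2-simplices (18): [1,2,6], [1,2,9], [1,3,5], [1,3,6], [1,5,8], [1,8,9], [2,4,5], [2,4,6], [2,5,7], [2,7,9], [3,4,5], [3,4,9], [3,6,7], [3,7,9], [4,6,8], [4,8,9], [5,7,8], [6,7,8]

so the chain groups are C_0 ≅ Z^9, C_1 ≅ Z^27, C_2 ≅ Z^18.

∂_1: C_1 → C_0 maps an edge to its endpoints' difference, ∂[p,q] = q − p. For instance
  ∂[5,8] = [8] − [5].
The resulting 9×27 matrix has rank 8, and its Smith normal form has invariant factors (1,1,1,1,1,1,1,1).

The boundary map ∂_2: C_2 → C_1 sends each 2-simplex [p,q,r] to [q,r] − [p,r] + [p,q]. For instance
  ∂[6,7,8] = [7,8] − [6,8] + [6,7],
  ∂[2,5,7] = [5,7] − [2,7] + [2,5].
The 27×18 boundary matrix has rank 17 and Smith normal form diag(1,1,1,1,1,1,1,1,1,1,1,1,1,1,1,1,1).

Reading off H_k = ker ∂_k / im ∂_{k+1}:

  H_0: rank C_0 − rank ∂_1 = 9 − 8 = 1, and the invariant factors of ∂_1 are all 1, so H_0 = Z.
  H_1: rank ker ∂_1 − rank ∂_2 = (27 − 8) − 17 = 2, and the invariant factors of ∂_2 are all 1, so H_1 = Z^2.
  H_2: rank ker ∂_2 − rank ∂_3 = (18 − 17) − 0 = 1, and there is no ∂_3, so H_2 = Z.

As a check, the Euler characteristic is 9 − 27 + 18 = 0, which agrees with 1 − 2 + 1 = 0.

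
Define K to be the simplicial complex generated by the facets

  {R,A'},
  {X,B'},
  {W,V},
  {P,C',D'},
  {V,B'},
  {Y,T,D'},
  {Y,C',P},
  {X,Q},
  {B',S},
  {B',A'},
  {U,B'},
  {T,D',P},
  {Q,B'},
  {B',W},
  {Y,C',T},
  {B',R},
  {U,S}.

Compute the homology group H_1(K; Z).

Fix the vertex order P < Q < R < S < T < U < V < W < X < Y < A' < B' < C' < D' and write every simplex with vertices in increasing order. Then dim K = 2 and the simplices of K are:

  0-simplices (14): [P], [Q], [R], [S], [T], [U], [V], [W], [X], [Y], [A'], [B'], [C'], [D']
  1-simplices (22): (22 of them)
  2-simplices (5): [P,T,D'], [P,Y,C'], [P,C',D'], [T,Y,C'], [T,Y,D']

so the chain groups are C_0 ≅ Z^14, C_1 ≅ Z^22, C_2 ≅ Z^5.

Boundary ∂_1: C_1 → C_0 sends each edge [p,q] (with p < q) to q − p.
The 14×22 boundary matrix has rank 12 and Smith normal form diag(1,1,1,1,1,1,1,1,1,1,1,1).

The boundary map ∂_2: C_2 → C_1 acts by ∂[p,q,r] = [q,r] − [p,r] + [p,q]. For instance
  ∂[P,Y,C'] = [Y,C'] − [P,C'] + [P,Y],
  ∂[T,Y,C'] = [Y,C'] − [T,C'] + [T,Y].
This gives a 22×5 integer matrix of rank 5; reducing to Smith normal form yields diagonal entries (1,1,1,1,1).

Computing H_k = (kernel of ∂_k) / (image of ∂_{k+1}):

  H_1: rank ker ∂_1 − rank ∂_2 = (22 − 12) − 5 = 5, and the invariant factors of ∂_2 are all 1, so H_1 = Z^5.

H_1 = Z^5.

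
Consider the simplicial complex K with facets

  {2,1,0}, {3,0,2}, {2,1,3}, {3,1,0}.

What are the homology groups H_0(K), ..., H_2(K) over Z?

Order the vertices as 0 < 1 < 2 < 3. Listing each simplex with vertices in this order, K has dimension 2 with simplices:

  0-simplices (4): [0], [1], [2], [3]
  1-simplices (6): [0,1], [0,2], [0,3], [1,2], [1,3], [2,3]
  2-simplices (4): [0,1,2], [0,1,3], [0,2,3], [1,2,3]

so the chain groups are C_0 ≅ Z^4, C_1 ≅ Z^6, C_2 ≅ Z^4.

Boundary ∂_1: C_1 → C_0 sends each edge [p,q] (with p < q) to q − p. For instance
  ∂[0,3] = [3] − [0].
The 4×6 boundary matrix has rank 3 and Smith normal form diag(1,1,1).

The boundary map ∂_2: C_2 → C_1 sends each 2-simplex [p,q,r] to [q,r] − [p,r] + [p,q]. For instance
  ∂[1,2,3] = [2,3] − [1,3] + [1,2],
  ∂[0,1,3] = [1,3] − [0,3] + [0,1].
This gives a 6×4 integer matrix of rank 3; reducing to Smith normal form yields diagonal entries (1,1,1).

From H_k ≅ ker(∂_k) / im(∂_{k+1}) we obtain:

  H_0: rank C_0 − rank ∂_1 = 4 − 3 = 1, and the invariant factors of ∂_1 are all 1, so H_0 ≅ Z.
  H_1: rank ker ∂_1 − rank ∂_2 = (6 − 3) − 3 = 0, and the invariant factors of ∂_2 are all 1, so H_1 ≅ 0.
  H_2: rank ker ∂_2 − rank ∂_3 = (4 − 3) − 0 = 1, and there is no ∂_3, so H_2 ≅ Z.

As a check, the Euler characteristic is 4 − 6 + 4 = 2, which agrees with 1 − 0 + 1 = 2.

H_0 ≅ Z,  H_1 = 0,  H_2 ≅ Z.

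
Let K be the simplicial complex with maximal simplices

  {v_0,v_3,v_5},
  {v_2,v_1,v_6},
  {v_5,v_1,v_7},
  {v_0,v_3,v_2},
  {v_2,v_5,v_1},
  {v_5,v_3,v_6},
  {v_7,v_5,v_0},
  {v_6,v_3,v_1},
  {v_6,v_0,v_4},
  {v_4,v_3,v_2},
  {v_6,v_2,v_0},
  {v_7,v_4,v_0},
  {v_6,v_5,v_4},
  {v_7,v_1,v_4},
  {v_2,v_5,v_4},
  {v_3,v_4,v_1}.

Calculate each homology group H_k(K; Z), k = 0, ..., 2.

Order the vertices as v_0 < v_1 < v_2 < v_3 < v_4 < v_5 < v_6 < v_7. Listing each simplex with vertices in this order, K has dimension 2 with simplices:

  0-simplices (8): [v_0], [v_1], [v_2], [v_3], [v_4], [v_5], [v_6], [v_7]
  1-simplices (24): (24 of them)
  2-simplices (16): (16 of them)

Hence C_0 ≅ Z^8, C_1 ≅ Z^24, C_2 ≅ Z^16.

The boundary map ∂_1: C_1 → C_0 is given by ∂[p,q] = [q] − [p].
This gives a 8×24 integer matrix of rank 7; reducing to Smith normal form yields diagonal entries (1,1,1,1,1,1,1).

∂_2: C_2 → C_1 acts by ∂[p,q,r] = [q,r] − [p,r] + [p,q]. For instance
  ∂[v_2,v_4,v_5] = [v_4,v_5] − [v_2,v_5] + [v_2,v_4],
  ∂[v_1,v_4,v_7] = [v_4,v_7] − [v_1,v_7] + [v_1,v_4].
This gives a 24×16 integer matrix of rank 15; reducing to Smith normal form yields diagonal entries (1,1,1,1,1,1,1,1,1,1,1,1,1,1,1).

Now H_k = ker ∂_k / im ∂_{k+1}, so:

  H_0: rank C_0 − rank ∂_1 = 8 − 7 = 1, and the invariant factors of ∂_1 are all 1, so H_0 ≅ Z.
  H_1: rank ker ∂_1 − rank ∂_2 = (24 − 7) − 15 = 2, and the invariant factors of ∂_2 are all 1, so H_1 ≅ Z^2.
  H_2: rank ker ∂_2 − rank ∂_3 = (16 − 15) − 0 = 1, and there is no ∂_3, so H_2 ≅ Z.

H_0 ≅ Z,  H_1 ≅ Z^2,  H_2 ≅ Z.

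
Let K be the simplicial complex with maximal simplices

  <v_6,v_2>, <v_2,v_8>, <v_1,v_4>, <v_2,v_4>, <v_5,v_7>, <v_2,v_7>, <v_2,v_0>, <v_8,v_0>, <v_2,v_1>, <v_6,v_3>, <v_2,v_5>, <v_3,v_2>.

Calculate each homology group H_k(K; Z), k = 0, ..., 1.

Order the vertices as v_0 < v_1 < v_2 < v_3 < v_4 < v_5 < v_6 < v_7 < v_8. Listing each simplex with vertices in this order, K has dimension 1 with simplices:

  0-simplices (9): [v_0], [v_1], [v_2], [v_3], [v_4], [v_5], [v_6], [v_7], [v_8]
  1-simplices (12): [v_0,v_2], [v_0,v_8], [v_1,v_2], [v_1,v_4], [v_2,v_3], [v_2,v_4], [v_2,v_5], [v_2,v_6], [v_2,v_7], [v_2,v_8], [v_3,v_6], [v_5,v_7]

Hence C_0 ≅ Z^9, C_1 ≅ Z^12.

The boundary map ∂_1: C_1 → C_0 is given by ∂[p,q] = [q] − [p].
As a 9×12 matrix over Z this has rank 8, with invariant factors (1,1,1,1,1,1,1,1).

Computing H_k = (kernel of ∂_k) / (image of ∂_{k+1}):

  H_0: rank C_0 − rank ∂_1 = 9 − 8 = 1, and the invariant factors of ∂_1 are all 1, so H_0 = Z.
  H_1: rank ker ∂_1 − rank ∂_2 = (12 − 8) − 0 = 4, and there is no ∂_2, so H_1 = Z^4.

As a check, the Euler characteristic is 9 − 12 = -3, which agrees with 1 − 4 = -3.
(K is a triangulation of a wedge of 4 circles.)

H_0 ≅ Z,  H_1 ≅ Z^4.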